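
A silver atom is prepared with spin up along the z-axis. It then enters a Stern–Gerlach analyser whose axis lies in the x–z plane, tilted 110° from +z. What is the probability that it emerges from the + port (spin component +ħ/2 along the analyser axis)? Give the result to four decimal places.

0.3290

For spin-½, the probability of finding spin-up along an axis at angle θ to the initial spin direction is cos²(θ/2); spin-down is sin²(θ/2).
θ = 110°, so P = cos²(55°) ≈ 0.3290.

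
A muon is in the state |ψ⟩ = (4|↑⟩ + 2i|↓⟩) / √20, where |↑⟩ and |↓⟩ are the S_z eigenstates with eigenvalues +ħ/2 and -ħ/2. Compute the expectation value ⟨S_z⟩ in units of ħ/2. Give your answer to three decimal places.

0.600

⟨σ_z⟩ = |a|² - |b|² divided by |a|²+|b|², with a, b the |↑⟩, |↓⟩ amplitudes.
= (16 - 4)/20 = 12/20.
⟨S_z⟩ = (ħ/2)·⟨σ_z⟩.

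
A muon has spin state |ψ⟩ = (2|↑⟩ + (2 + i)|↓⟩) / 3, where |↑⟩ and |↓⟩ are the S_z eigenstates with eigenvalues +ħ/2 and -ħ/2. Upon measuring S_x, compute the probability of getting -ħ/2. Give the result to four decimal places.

|-x⟩ = (|↑⟩ - |↓⟩)/√2, so ⟨-x|ψ⟩ = (-i) / (√2·3).
P = |-i|² / 18 = 1/18.

0.0556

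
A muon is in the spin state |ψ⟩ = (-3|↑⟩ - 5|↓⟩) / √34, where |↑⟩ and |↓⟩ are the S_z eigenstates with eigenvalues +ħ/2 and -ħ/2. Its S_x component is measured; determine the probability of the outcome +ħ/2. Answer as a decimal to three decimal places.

0.941

|+x⟩ = (|↑⟩ + |↓⟩)/√2, so ⟨+x|ψ⟩ = (-8) / (√2·√34).
P = |-8|² / 68 = 64/68.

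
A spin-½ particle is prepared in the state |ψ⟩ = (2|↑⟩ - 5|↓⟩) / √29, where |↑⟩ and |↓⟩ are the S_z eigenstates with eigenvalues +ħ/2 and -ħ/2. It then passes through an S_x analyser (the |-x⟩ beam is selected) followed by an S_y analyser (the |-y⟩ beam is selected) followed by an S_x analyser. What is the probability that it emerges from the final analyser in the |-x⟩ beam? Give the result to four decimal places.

0.2112

First analyser (S_x): P(|-x⟩) = |⟨-x|ψ⟩|² = 49/58.
After stage 1 the state is |-x⟩; P(|-y⟩) = |⟨-y|-x⟩|² = 1/2.
After stage 2 the state is |-y⟩; P(|-x⟩) = |⟨-x|-y⟩|² = 1/2.
Joint probability = 49/58 × 1/2 × 1/2 = 0.2112.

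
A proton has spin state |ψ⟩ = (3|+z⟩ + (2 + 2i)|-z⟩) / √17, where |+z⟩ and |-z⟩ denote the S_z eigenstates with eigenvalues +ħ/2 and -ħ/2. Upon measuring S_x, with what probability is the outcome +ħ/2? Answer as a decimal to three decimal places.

0.853

|+x⟩ = (|+z⟩ + |-z⟩)/√2, so ⟨+x|ψ⟩ = (5 + 2i) / (√2·√17).
P = |5 + 2i|² / 34 = 29/34.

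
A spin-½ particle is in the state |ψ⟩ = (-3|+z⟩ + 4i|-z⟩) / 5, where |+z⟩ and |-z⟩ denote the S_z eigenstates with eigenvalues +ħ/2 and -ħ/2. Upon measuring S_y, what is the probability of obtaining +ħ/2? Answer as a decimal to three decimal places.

|+y⟩ = (|+z⟩ + i|-z⟩)/√2, so ⟨+y|ψ⟩ = (1) / (√2·5).
P = |1|² / 50 = 1/50.

0.020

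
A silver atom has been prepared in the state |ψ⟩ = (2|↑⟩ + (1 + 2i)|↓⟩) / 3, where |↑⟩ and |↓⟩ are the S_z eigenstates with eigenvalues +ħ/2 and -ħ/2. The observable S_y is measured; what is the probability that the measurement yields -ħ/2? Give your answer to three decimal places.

0.056

|-y⟩ = (|↑⟩ - i|↓⟩)/√2, so ⟨-y|ψ⟩ = (i) / (√2·3).
P = |i|² / 18 = 1/18.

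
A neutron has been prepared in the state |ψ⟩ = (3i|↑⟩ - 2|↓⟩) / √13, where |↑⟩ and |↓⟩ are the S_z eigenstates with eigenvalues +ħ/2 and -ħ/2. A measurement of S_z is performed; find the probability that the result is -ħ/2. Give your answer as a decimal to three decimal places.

0.308

The -ħ/2 outcome corresponds to |↓⟩. Its amplitude in |ψ⟩ is -2/√13.
P = |-2|² / 13 = 4/13.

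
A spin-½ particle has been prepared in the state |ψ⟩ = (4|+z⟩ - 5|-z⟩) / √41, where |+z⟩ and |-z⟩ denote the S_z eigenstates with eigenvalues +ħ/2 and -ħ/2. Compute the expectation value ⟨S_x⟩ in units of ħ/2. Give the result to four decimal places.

-0.9756

⟨σ_x⟩ = 2 Re(a* b)/(|a|²+|b|²) with a = 4, b = -5.
a* b = -20, so ⟨σ_x⟩ = -40/41.
⟨S_x⟩ = (ħ/2)·⟨σ_x⟩.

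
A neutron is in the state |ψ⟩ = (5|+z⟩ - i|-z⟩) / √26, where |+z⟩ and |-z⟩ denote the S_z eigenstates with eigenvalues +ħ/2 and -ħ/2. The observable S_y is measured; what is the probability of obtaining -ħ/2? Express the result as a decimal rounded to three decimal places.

|-y⟩ = (|+z⟩ - i|-z⟩)/√2, so ⟨-y|ψ⟩ = (6) / (√2·√26).
P = |6|² / 52 = 36/52.

0.692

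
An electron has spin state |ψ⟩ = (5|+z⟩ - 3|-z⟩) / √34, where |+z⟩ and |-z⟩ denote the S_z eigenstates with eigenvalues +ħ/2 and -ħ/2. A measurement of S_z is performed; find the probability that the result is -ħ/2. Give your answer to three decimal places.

The -ħ/2 outcome corresponds to |-z⟩. Its amplitude in |ψ⟩ is -3/√34.
P = |-3|² / 34 = 9/34.

0.265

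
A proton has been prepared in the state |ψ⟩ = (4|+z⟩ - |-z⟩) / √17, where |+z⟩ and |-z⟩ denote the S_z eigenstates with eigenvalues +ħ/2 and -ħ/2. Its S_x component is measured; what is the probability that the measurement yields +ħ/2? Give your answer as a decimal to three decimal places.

|+x⟩ = (|+z⟩ + |-z⟩)/√2, so ⟨+x|ψ⟩ = (3) / (√2·√17).
P = |3|² / 34 = 9/34.

0.265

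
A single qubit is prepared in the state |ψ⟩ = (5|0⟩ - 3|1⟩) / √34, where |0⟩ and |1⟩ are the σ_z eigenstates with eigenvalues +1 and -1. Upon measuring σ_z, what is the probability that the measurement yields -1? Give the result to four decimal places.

0.2647

The -1 outcome corresponds to |1⟩. Its amplitude in |ψ⟩ is -3/√34.
P = |-3|² / 34 = 9/34.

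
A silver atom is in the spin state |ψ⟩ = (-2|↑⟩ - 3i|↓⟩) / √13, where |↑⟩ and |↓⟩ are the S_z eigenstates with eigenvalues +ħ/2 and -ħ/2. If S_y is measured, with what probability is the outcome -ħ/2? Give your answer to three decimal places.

|-y⟩ = (|↑⟩ - i|↓⟩)/√2, so ⟨-y|ψ⟩ = (1) / (√2·√13).
P = |1|² / 26 = 1/26.

0.038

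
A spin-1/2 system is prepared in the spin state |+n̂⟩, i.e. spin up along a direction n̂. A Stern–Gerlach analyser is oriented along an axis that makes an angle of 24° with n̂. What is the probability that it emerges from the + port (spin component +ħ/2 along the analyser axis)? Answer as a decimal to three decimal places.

For spin-½, the probability of finding spin-up along an axis at angle θ to the initial spin direction is cos²(θ/2); spin-down is sin²(θ/2).
θ = 24°, so P = cos²(12°) ≈ 0.957.

0.957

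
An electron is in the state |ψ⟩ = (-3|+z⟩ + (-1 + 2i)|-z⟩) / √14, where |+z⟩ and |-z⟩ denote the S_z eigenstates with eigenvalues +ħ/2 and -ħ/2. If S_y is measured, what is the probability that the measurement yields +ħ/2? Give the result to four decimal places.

|+y⟩ = (|+z⟩ + i|-z⟩)/√2, so ⟨+y|ψ⟩ = (-1 + i) / (√2·√14).
P = |-1 + i|² / 28 = 2/28.

0.0714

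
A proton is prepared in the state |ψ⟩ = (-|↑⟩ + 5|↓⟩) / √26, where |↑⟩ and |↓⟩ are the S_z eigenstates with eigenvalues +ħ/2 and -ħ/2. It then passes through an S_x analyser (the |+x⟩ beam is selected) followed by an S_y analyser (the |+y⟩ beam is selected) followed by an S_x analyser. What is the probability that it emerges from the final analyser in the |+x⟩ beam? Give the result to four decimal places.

0.0769

First analyser (S_x): P(|+x⟩) = |⟨+x|ψ⟩|² = 16/52.
After stage 1 the state is |+x⟩; P(|+y⟩) = |⟨+y|+x⟩|² = 1/2.
After stage 2 the state is |+y⟩; P(|+x⟩) = |⟨+x|+y⟩|² = 1/2.
Joint probability = 16/52 × 1/2 × 1/2 = 0.0769.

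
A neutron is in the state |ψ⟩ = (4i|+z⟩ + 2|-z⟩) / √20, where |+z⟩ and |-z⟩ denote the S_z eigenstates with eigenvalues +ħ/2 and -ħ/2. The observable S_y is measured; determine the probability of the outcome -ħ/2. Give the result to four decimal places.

|-y⟩ = (|+z⟩ - i|-z⟩)/√2, so ⟨-y|ψ⟩ = (6i) / (√2·√20).
P = |6i|² / 40 = 36/40.

0.9000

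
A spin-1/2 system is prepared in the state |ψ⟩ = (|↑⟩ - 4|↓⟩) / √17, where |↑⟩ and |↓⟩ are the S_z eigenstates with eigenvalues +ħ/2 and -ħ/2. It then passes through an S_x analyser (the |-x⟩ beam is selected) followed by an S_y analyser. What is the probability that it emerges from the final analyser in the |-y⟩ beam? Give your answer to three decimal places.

0.368

First analyser (S_x): P(|-x⟩) = |⟨-x|ψ⟩|² = 25/34.
After stage 1 the state is |-x⟩; P(|-y⟩) = |⟨-y|-x⟩|² = 1/2.
Joint probability = 25/34 × 1/2 = 0.368.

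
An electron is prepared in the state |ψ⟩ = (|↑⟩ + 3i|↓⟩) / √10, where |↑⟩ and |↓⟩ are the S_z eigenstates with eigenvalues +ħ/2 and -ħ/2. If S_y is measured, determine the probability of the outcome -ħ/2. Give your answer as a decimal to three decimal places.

0.200

|-y⟩ = (|↑⟩ - i|↓⟩)/√2, so ⟨-y|ψ⟩ = (-2) / (√2·√10).
P = |-2|² / 20 = 4/20.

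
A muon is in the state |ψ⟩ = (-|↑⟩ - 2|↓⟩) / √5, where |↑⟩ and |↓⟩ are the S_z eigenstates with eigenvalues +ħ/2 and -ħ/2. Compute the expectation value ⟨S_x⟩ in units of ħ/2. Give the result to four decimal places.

⟨σ_x⟩ = 2 Re(a* b)/(|a|²+|b|²) with a = -1, b = -2.
a* b = 2, so ⟨σ_x⟩ = 4/5.
⟨S_x⟩ = (ħ/2)·⟨σ_x⟩.

0.8000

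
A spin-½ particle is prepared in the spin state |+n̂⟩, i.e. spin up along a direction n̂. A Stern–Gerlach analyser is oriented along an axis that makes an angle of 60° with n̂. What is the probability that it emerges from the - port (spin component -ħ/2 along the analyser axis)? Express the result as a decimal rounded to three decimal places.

0.250

For spin-½, the probability of finding spin-up along an axis at angle θ to the initial spin direction is cos²(θ/2); spin-down is sin²(θ/2).
θ = 60°, so P = sin²(30°) ≈ 0.250.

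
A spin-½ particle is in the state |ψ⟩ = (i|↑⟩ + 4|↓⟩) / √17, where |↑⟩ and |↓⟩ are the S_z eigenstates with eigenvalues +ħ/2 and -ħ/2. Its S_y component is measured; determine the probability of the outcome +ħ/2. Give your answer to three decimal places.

|+y⟩ = (|↑⟩ + i|↓⟩)/√2, so ⟨+y|ψ⟩ = (-3i) / (√2·√17).
P = |-3i|² / 34 = 9/34.

0.265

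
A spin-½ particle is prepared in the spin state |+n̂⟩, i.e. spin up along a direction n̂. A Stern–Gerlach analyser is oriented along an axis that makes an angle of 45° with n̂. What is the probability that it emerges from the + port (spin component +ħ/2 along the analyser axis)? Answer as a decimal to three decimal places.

For spin-½, the probability of finding spin-up along an axis at angle θ to the initial spin direction is cos²(θ/2); spin-down is sin²(θ/2).
θ = 45°, so P = cos²(22.5°) ≈ 0.854.

0.854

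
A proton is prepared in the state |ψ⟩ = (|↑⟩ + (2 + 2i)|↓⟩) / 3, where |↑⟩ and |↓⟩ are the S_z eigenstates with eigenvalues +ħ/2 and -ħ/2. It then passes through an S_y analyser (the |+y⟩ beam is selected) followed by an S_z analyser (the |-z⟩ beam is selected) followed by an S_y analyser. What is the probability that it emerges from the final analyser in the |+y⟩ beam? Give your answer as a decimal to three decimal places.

0.181

First analyser (S_y): P(|+y⟩) = |⟨+y|ψ⟩|² = 13/18.
After stage 1 the state is |+y⟩; P(|-z⟩) = |⟨-z|+y⟩|² = 1/2.
After stage 2 the state is |-z⟩; P(|+y⟩) = |⟨+y|-z⟩|² = 1/2.
Joint probability = 13/18 × 1/2 × 1/2 = 0.181.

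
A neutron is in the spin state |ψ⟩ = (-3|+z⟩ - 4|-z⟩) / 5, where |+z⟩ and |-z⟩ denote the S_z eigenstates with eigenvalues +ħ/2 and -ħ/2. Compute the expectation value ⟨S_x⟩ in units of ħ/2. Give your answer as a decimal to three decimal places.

⟨σ_x⟩ = 2 Re(a* b)/(|a|²+|b|²) with a = -3, b = -4.
a* b = 12, so ⟨σ_x⟩ = 24/25.
⟨S_x⟩ = (ħ/2)·⟨σ_x⟩.

0.960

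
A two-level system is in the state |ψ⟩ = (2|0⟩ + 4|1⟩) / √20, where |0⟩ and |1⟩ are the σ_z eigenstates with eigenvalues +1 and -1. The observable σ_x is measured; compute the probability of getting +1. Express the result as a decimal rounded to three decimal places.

|+x⟩ = (|0⟩ + |1⟩)/√2, so ⟨+x|ψ⟩ = (6) / (√2·√20).
P = |6|² / 40 = 36/40.

0.900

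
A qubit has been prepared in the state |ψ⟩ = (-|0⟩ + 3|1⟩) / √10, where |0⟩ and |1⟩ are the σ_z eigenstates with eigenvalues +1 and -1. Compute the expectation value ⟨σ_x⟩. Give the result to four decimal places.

⟨σ_x⟩ = 2 Re(a* b)/(|a|²+|b|²) with a = -1, b = 3.
a* b = -3, so ⟨σ_x⟩ = -6/10.

-0.6000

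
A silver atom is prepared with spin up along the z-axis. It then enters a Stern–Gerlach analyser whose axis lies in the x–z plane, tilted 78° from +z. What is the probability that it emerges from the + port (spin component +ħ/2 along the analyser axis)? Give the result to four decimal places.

For spin-½, the probability of finding spin-up along an axis at angle θ to the initial spin direction is cos²(θ/2); spin-down is sin²(θ/2).
θ = 78°, so P = cos²(39°) ≈ 0.6040.

0.6040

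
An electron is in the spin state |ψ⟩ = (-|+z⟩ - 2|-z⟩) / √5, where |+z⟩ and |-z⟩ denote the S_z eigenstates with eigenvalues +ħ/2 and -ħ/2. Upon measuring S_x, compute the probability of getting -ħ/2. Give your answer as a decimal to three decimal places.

|-x⟩ = (|+z⟩ - |-z⟩)/√2, so ⟨-x|ψ⟩ = (1) / (√2·√5).
P = |1|² / 10 = 1/10.

0.100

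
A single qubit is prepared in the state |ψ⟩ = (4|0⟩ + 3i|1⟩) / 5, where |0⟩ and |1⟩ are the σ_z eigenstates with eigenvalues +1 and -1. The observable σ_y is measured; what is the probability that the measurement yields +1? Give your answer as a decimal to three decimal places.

|+y⟩ = (|0⟩ + i|1⟩)/√2, so ⟨+y|ψ⟩ = (7) / (√2·5).
P = |7|² / 50 = 49/50.

0.980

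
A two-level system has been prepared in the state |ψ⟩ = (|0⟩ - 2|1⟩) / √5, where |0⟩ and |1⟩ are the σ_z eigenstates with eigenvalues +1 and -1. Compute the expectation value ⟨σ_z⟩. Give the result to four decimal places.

⟨σ_z⟩ = |a|² - |b|² divided by |a|²+|b|², with a, b the |0⟩, |1⟩ amplitudes.
= (1 - 4)/5 = -3/5.

-0.6000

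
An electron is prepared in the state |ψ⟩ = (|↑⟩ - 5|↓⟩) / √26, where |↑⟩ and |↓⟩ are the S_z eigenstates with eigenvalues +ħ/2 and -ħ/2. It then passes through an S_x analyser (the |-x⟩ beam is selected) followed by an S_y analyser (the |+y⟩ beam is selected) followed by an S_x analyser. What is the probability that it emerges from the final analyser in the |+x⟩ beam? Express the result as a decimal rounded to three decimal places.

0.173

First analyser (S_x): P(|-x⟩) = |⟨-x|ψ⟩|² = 36/52.
After stage 1 the state is |-x⟩; P(|+y⟩) = |⟨+y|-x⟩|² = 1/2.
After stage 2 the state is |+y⟩; P(|+x⟩) = |⟨+x|+y⟩|² = 1/2.
Joint probability = 36/52 × 1/2 × 1/2 = 0.173.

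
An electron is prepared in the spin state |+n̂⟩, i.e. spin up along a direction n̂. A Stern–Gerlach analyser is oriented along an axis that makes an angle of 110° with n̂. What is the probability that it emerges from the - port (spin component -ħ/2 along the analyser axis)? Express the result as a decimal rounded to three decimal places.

0.671

For spin-½, the probability of finding spin-up along an axis at angle θ to the initial spin direction is cos²(θ/2); spin-down is sin²(θ/2).
θ = 110°, so P = sin²(55°) ≈ 0.671.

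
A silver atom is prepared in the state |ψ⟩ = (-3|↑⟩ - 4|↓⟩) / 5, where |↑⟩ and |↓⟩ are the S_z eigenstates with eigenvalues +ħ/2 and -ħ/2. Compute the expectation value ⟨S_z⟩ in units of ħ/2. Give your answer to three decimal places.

-0.280

⟨σ_z⟩ = |a|² - |b|² divided by |a|²+|b|², with a, b the |↑⟩, |↓⟩ amplitudes.
= (9 - 16)/25 = -7/25.
⟨S_z⟩ = (ħ/2)·⟨σ_z⟩.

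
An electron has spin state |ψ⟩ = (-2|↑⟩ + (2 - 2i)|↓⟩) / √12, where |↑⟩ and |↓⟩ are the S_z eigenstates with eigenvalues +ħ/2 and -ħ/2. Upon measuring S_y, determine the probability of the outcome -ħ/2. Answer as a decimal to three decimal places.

|-y⟩ = (|↑⟩ - i|↓⟩)/√2, so ⟨-y|ψ⟩ = (2i) / (√2·√12).
P = |2i|² / 24 = 4/24.

0.167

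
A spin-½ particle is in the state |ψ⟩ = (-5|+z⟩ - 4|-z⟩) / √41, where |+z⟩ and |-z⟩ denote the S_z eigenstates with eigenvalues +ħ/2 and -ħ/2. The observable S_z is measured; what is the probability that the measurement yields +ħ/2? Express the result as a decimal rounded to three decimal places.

0.610

The +ħ/2 outcome corresponds to |+z⟩. Its amplitude in |ψ⟩ is -5/√41.
P = |-5|² / 41 = 25/41.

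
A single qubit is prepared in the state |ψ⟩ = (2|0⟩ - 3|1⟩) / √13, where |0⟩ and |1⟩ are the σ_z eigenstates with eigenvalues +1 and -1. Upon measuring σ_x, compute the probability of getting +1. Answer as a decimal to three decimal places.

0.038

|+x⟩ = (|0⟩ + |1⟩)/√2, so ⟨+x|ψ⟩ = (-1) / (√2·√13).
P = |-1|² / 26 = 1/26.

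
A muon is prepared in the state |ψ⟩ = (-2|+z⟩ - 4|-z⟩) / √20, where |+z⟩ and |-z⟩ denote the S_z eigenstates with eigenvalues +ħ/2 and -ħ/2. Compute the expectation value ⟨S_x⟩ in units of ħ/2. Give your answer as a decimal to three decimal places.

⟨σ_x⟩ = 2 Re(a* b)/(|a|²+|b|²) with a = -2, b = -4.
a* b = 8, so ⟨σ_x⟩ = 16/20.
⟨S_x⟩ = (ħ/2)·⟨σ_x⟩.

0.800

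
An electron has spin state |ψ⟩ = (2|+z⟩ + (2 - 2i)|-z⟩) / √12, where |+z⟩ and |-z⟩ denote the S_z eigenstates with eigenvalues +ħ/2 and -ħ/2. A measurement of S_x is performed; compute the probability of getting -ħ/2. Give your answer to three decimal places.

|-x⟩ = (|+z⟩ - |-z⟩)/√2, so ⟨-x|ψ⟩ = (2i) / (√2·√12).
P = |2i|² / 24 = 4/24.

0.167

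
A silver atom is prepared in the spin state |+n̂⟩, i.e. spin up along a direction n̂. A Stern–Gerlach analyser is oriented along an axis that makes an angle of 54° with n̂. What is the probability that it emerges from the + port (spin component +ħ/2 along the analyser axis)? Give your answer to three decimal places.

For spin-½, the probability of finding spin-up along an axis at angle θ to the initial spin direction is cos²(θ/2); spin-down is sin²(θ/2).
θ = 54°, so P = cos²(27°) ≈ 0.794.

0.794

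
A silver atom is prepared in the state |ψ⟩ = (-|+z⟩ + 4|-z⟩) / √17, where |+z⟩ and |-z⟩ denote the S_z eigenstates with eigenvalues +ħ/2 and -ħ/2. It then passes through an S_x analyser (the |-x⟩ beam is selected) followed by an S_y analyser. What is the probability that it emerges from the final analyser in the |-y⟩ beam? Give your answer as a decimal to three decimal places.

First analyser (S_x): P(|-x⟩) = |⟨-x|ψ⟩|² = 25/34.
After stage 1 the state is |-x⟩; P(|-y⟩) = |⟨-y|-x⟩|² = 1/2.
Joint probability = 25/34 × 1/2 = 0.368.

0.368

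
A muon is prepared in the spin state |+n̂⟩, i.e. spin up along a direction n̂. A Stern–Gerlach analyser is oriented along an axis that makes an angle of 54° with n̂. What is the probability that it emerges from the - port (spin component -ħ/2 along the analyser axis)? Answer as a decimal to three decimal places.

For spin-½, the probability of finding spin-up along an axis at angle θ to the initial spin direction is cos²(θ/2); spin-down is sin²(θ/2).
θ = 54°, so P = sin²(27°) ≈ 0.206.

0.206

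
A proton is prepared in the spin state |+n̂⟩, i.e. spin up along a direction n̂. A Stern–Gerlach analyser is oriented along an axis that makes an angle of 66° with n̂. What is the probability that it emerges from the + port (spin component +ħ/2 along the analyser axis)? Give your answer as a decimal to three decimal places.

For spin-½, the probability of finding spin-up along an axis at angle θ to the initial spin direction is cos²(θ/2); spin-down is sin²(θ/2).
θ = 66°, so P = cos²(33°) ≈ 0.703.

0.703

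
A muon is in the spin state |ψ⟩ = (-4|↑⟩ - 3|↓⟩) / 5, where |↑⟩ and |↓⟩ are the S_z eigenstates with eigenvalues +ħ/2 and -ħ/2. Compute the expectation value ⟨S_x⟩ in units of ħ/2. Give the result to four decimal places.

0.9600

⟨σ_x⟩ = 2 Re(a* b)/(|a|²+|b|²) with a = -4, b = -3.
a* b = 12, so ⟨σ_x⟩ = 24/25.
⟨S_x⟩ = (ħ/2)·⟨σ_x⟩.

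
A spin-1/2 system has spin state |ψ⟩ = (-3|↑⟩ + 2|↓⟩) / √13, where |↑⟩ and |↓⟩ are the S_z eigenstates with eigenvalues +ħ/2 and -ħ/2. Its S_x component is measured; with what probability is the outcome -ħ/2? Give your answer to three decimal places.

|-x⟩ = (|↑⟩ - |↓⟩)/√2, so ⟨-x|ψ⟩ = (-5) / (√2·√13).
P = |-5|² / 26 = 25/26.

0.962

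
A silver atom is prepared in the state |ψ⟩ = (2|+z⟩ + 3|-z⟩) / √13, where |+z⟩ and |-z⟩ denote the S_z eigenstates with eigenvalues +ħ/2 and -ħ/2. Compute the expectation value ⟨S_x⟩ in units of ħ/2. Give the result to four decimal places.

⟨σ_x⟩ = 2 Re(a* b)/(|a|²+|b|²) with a = 2, b = 3.
a* b = 6, so ⟨σ_x⟩ = 12/13.
⟨S_x⟩ = (ħ/2)·⟨σ_x⟩.

0.9231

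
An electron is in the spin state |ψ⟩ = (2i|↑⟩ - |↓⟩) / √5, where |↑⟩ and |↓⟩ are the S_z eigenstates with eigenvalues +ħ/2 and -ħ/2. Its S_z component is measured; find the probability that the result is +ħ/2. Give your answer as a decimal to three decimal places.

0.800

The +ħ/2 outcome corresponds to |↑⟩. Its amplitude in |ψ⟩ is 2i/√5.
P = |2i|² / 5 = 4/5.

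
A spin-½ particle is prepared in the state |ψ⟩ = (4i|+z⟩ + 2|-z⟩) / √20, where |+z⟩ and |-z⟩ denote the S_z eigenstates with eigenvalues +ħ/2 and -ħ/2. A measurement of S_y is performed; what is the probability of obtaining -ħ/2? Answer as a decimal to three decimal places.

|-y⟩ = (|+z⟩ - i|-z⟩)/√2, so ⟨-y|ψ⟩ = (6i) / (√2·√20).
P = |6i|² / 40 = 36/40.

0.900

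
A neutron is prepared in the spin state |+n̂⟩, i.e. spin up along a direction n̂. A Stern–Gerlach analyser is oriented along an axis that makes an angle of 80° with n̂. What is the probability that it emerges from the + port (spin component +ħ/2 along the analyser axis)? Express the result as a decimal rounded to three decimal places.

For spin-½, the probability of finding spin-up along an axis at angle θ to the initial spin direction is cos²(θ/2); spin-down is sin²(θ/2).
θ = 80°, so P = cos²(40°) ≈ 0.587.

0.587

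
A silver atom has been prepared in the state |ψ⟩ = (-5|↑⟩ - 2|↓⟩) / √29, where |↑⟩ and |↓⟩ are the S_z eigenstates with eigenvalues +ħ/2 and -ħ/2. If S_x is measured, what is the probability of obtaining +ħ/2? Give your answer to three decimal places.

|+x⟩ = (|↑⟩ + |↓⟩)/√2, so ⟨+x|ψ⟩ = (-7) / (√2·√29).
P = |-7|² / 58 = 49/58.

0.845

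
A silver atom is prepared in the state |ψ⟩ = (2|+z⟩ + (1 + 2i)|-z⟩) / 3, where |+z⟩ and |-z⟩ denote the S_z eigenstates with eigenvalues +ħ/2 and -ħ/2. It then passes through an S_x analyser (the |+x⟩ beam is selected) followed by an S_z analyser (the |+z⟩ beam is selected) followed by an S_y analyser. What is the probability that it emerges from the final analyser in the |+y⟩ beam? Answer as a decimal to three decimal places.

First analyser (S_x): P(|+x⟩) = |⟨+x|ψ⟩|² = 13/18.
After stage 1 the state is |+x⟩; P(|+z⟩) = |⟨+z|+x⟩|² = 1/2.
After stage 2 the state is |+z⟩; P(|+y⟩) = |⟨+y|+z⟩|² = 1/2.
Joint probability = 13/18 × 1/2 × 1/2 = 0.181.

0.181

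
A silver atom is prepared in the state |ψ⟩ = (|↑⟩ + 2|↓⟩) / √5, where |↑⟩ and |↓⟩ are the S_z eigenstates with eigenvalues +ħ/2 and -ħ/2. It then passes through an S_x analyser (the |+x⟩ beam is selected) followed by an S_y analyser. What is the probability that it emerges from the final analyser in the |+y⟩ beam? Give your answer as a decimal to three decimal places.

0.450

First analyser (S_x): P(|+x⟩) = |⟨+x|ψ⟩|² = 9/10.
After stage 1 the state is |+x⟩; P(|+y⟩) = |⟨+y|+x⟩|² = 1/2.
Joint probability = 9/10 × 1/2 = 0.450.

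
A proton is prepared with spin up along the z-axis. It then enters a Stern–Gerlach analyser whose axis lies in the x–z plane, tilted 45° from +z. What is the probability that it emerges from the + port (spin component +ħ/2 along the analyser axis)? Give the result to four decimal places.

For spin-½, the probability of finding spin-up along an axis at angle θ to the initial spin direction is cos²(θ/2); spin-down is sin²(θ/2).
θ = 45°, so P = cos²(22.5°) ≈ 0.8536.

0.8536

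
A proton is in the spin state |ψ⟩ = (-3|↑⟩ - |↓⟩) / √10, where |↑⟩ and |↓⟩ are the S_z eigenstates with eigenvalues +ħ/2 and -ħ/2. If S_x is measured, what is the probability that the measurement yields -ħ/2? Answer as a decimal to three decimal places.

0.200

|-x⟩ = (|↑⟩ - |↓⟩)/√2, so ⟨-x|ψ⟩ = (-2) / (√2·√10).
P = |-2|² / 20 = 4/20.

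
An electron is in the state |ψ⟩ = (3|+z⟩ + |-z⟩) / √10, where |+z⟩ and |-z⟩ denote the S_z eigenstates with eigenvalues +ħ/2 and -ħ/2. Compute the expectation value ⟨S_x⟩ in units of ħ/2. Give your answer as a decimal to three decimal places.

0.600

⟨σ_x⟩ = 2 Re(a* b)/(|a|²+|b|²) with a = 3, b = 1.
a* b = 3, so ⟨σ_x⟩ = 6/10.
⟨S_x⟩ = (ħ/2)·⟨σ_x⟩.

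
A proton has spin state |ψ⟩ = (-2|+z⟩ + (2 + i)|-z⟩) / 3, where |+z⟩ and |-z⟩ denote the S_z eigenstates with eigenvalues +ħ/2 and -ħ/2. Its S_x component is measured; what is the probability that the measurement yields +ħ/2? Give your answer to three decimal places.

0.056

|+x⟩ = (|+z⟩ + |-z⟩)/√2, so ⟨+x|ψ⟩ = (i) / (√2·3).
P = |i|² / 18 = 1/18.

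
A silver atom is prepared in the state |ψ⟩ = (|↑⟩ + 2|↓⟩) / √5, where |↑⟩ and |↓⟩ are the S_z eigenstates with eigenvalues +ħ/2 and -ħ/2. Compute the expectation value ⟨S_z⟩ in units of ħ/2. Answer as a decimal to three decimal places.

-0.600

⟨σ_z⟩ = |a|² - |b|² divided by |a|²+|b|², with a, b the |↑⟩, |↓⟩ amplitudes.
= (1 - 4)/5 = -3/5.
⟨S_z⟩ = (ħ/2)·⟨σ_z⟩.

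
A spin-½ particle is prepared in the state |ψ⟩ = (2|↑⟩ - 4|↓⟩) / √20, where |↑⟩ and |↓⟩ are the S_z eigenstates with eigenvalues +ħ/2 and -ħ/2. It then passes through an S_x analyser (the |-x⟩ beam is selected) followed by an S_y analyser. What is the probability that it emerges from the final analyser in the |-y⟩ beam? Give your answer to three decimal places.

First analyser (S_x): P(|-x⟩) = |⟨-x|ψ⟩|² = 36/40.
After stage 1 the state is |-x⟩; P(|-y⟩) = |⟨-y|-x⟩|² = 1/2.
Joint probability = 36/40 × 1/2 = 0.450.

0.450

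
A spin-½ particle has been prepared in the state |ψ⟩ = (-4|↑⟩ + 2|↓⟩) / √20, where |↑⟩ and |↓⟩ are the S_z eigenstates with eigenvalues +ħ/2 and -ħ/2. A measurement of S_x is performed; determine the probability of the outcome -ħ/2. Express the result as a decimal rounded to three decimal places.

|-x⟩ = (|↑⟩ - |↓⟩)/√2, so ⟨-x|ψ⟩ = (-6) / (√2·√20).
P = |-6|² / 40 = 36/40.

0.900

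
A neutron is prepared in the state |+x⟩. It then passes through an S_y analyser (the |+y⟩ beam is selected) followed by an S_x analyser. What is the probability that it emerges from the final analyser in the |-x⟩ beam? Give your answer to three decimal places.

First analyser (S_y): from |+x⟩, P(|+y⟩) = 1/2.
After stage 1 the state is |+y⟩; P(|-x⟩) = |⟨-x|+y⟩|² = 1/2.
Joint probability = 1/2 × 1/2 = 0.250.

0.250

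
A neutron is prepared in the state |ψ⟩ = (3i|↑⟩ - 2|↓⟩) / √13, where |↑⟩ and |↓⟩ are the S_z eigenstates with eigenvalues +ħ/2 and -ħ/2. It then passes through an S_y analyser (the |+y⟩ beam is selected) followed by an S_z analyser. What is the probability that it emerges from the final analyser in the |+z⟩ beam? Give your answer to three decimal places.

First analyser (S_y): P(|+y⟩) = |⟨+y|ψ⟩|² = 25/26.
After stage 1 the state is |+y⟩; P(|+z⟩) = |⟨+z|+y⟩|² = 1/2.
Joint probability = 25/26 × 1/2 = 0.481.

0.481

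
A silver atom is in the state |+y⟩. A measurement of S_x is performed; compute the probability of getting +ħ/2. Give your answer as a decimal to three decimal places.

In the S_z basis, |+y⟩ = (|↑⟩ + i|↓⟩)/√2 and |+x⟩ = (|↑⟩ + |↓⟩)/√2.
|⟨+x|+y⟩|² = 1/2.

0.500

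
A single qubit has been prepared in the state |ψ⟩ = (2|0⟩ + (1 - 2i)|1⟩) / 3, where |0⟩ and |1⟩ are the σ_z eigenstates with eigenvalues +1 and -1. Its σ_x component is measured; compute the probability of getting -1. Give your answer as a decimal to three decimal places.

|-x⟩ = (|0⟩ - |1⟩)/√2, so ⟨-x|ψ⟩ = (1 + 2i) / (√2·3).
P = |1 + 2i|² / 18 = 5/18.

0.278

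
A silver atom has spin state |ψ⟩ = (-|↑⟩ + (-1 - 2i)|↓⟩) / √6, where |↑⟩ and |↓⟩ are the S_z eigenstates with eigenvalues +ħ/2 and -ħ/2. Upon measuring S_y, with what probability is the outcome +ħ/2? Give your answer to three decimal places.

0.833

|+y⟩ = (|↑⟩ + i|↓⟩)/√2, so ⟨+y|ψ⟩ = (-3 + i) / (√2·√6).
P = |-3 + i|² / 12 = 10/12.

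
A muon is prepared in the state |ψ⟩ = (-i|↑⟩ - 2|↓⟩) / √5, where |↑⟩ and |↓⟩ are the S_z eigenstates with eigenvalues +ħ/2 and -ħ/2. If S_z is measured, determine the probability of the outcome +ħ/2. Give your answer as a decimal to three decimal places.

The +ħ/2 outcome corresponds to |↑⟩. Its amplitude in |ψ⟩ is -i/√5.
P = |-i|² / 5 = 1/5.

0.200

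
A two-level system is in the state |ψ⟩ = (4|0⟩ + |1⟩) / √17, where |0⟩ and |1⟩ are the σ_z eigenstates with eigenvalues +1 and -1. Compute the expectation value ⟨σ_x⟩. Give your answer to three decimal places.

0.471

⟨σ_x⟩ = 2 Re(a* b)/(|a|²+|b|²) with a = 4, b = 1.
a* b = 4, so ⟨σ_x⟩ = 8/17.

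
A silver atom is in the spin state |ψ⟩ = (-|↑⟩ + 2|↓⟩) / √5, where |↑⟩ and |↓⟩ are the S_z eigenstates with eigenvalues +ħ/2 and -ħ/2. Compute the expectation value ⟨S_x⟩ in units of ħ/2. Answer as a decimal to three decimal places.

⟨σ_x⟩ = 2 Re(a* b)/(|a|²+|b|²) with a = -1, b = 2.
a* b = -2, so ⟨σ_x⟩ = -4/5.
⟨S_x⟩ = (ħ/2)·⟨σ_x⟩.

-0.800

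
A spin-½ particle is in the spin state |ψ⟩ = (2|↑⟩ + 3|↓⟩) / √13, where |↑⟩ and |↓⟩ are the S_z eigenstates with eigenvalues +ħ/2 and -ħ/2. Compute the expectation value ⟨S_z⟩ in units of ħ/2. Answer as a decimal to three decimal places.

-0.385

⟨σ_z⟩ = |a|² - |b|² divided by |a|²+|b|², with a, b the |↑⟩, |↓⟩ amplitudes.
= (4 - 9)/13 = -5/13.
⟨S_z⟩ = (ħ/2)·⟨σ_z⟩.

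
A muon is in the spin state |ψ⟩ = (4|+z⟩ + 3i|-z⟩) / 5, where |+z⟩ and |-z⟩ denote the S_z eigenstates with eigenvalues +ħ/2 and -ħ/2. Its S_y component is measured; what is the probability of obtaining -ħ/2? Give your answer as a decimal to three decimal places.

0.020

|-y⟩ = (|+z⟩ - i|-z⟩)/√2, so ⟨-y|ψ⟩ = (1) / (√2·5).
P = |1|² / 50 = 1/50.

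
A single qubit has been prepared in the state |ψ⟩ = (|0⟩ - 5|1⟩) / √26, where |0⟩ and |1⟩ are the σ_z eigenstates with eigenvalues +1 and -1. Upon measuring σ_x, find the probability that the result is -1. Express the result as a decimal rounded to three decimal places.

|-x⟩ = (|0⟩ - |1⟩)/√2, so ⟨-x|ψ⟩ = (6) / (√2·√26).
P = |6|² / 52 = 36/52.

0.692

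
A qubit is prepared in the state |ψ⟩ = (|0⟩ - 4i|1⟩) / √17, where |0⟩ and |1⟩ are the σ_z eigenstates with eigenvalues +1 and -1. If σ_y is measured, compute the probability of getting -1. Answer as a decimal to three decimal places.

|-y⟩ = (|0⟩ - i|1⟩)/√2, so ⟨-y|ψ⟩ = (5) / (√2·√17).
P = |5|² / 34 = 25/34.

0.735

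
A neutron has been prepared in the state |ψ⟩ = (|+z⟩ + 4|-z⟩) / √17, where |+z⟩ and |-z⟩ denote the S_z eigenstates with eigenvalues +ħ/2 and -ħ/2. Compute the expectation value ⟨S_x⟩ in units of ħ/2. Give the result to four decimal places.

0.4706

⟨σ_x⟩ = 2 Re(a* b)/(|a|²+|b|²) with a = 1, b = 4.
a* b = 4, so ⟨σ_x⟩ = 8/17.
⟨S_x⟩ = (ħ/2)·⟨σ_x⟩.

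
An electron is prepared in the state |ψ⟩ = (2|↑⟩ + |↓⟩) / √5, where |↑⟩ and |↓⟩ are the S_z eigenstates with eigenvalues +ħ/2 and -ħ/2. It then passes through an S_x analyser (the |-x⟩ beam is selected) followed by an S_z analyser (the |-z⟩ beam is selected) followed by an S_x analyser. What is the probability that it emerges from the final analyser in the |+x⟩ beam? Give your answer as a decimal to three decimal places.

First analyser (S_x): P(|-x⟩) = |⟨-x|ψ⟩|² = 1/10.
After stage 1 the state is |-x⟩; P(|-z⟩) = |⟨-z|-x⟩|² = 1/2.
After stage 2 the state is |-z⟩; P(|+x⟩) = |⟨+x|-z⟩|² = 1/2.
Joint probability = 1/10 × 1/2 × 1/2 = 0.025.

0.025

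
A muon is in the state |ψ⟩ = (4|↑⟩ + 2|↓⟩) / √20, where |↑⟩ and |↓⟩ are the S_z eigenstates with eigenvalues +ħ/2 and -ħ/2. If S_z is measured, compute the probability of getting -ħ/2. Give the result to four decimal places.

The -ħ/2 outcome corresponds to |↓⟩. Its amplitude in |ψ⟩ is 2/√20.
P = |2|² / 20 = 4/20.

0.2000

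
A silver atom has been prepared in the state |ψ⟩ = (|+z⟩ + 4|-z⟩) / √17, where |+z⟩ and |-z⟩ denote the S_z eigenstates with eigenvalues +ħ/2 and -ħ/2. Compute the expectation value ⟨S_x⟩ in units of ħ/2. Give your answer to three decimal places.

⟨σ_x⟩ = 2 Re(a* b)/(|a|²+|b|²) with a = 1, b = 4.
a* b = 4, so ⟨σ_x⟩ = 8/17.
⟨S_x⟩ = (ħ/2)·⟨σ_x⟩.

0.471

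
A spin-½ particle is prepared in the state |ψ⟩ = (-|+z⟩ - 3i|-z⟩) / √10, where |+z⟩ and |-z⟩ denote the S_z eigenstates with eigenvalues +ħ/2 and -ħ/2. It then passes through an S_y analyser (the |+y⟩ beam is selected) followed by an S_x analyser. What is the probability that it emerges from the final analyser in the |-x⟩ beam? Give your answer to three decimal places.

0.400

First analyser (S_y): P(|+y⟩) = |⟨+y|ψ⟩|² = 16/20.
After stage 1 the state is |+y⟩; P(|-x⟩) = |⟨-x|+y⟩|² = 1/2.
Joint probability = 16/20 × 1/2 = 0.400.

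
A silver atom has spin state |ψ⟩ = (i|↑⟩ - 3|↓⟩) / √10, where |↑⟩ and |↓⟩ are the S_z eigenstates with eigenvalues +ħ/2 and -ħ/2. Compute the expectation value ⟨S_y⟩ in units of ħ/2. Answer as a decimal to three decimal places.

⟨σ_y⟩ = 2 Im(a* b)/(|a|²+|b|²) with a = i, b = -3.
a* b = 3i, so ⟨σ_y⟩ = 6/10.
⟨S_y⟩ = (ħ/2)·⟨σ_y⟩.

0.600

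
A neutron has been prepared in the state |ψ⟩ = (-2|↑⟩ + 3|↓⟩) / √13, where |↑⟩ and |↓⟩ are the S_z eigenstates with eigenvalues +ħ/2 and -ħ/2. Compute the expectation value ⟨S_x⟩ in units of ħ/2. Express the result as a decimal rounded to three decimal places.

-0.923

⟨σ_x⟩ = 2 Re(a* b)/(|a|²+|b|²) with a = -2, b = 3.
a* b = -6, so ⟨σ_x⟩ = -12/13.
⟨S_x⟩ = (ħ/2)·⟨σ_x⟩.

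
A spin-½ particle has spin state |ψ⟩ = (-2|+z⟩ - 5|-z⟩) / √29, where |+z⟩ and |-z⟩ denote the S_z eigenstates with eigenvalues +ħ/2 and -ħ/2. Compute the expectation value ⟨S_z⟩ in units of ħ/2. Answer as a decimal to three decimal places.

-0.724

⟨σ_z⟩ = |a|² - |b|² divided by |a|²+|b|², with a, b the |+z⟩, |-z⟩ amplitudes.
= (4 - 25)/29 = -21/29.
⟨S_z⟩ = (ħ/2)·⟨σ_z⟩.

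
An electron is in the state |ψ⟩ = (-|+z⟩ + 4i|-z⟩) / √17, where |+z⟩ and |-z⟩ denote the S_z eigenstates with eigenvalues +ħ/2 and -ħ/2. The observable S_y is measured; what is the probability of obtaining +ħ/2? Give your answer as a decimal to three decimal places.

|+y⟩ = (|+z⟩ + i|-z⟩)/√2, so ⟨+y|ψ⟩ = (3) / (√2·√17).
P = |3|² / 34 = 9/34.

0.265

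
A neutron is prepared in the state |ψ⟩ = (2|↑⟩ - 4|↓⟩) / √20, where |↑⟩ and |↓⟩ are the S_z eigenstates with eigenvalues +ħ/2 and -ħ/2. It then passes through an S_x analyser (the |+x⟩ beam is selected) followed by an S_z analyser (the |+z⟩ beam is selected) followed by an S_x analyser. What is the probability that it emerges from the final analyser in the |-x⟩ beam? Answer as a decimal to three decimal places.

0.025

First analyser (S_x): P(|+x⟩) = |⟨+x|ψ⟩|² = 4/40.
After stage 1 the state is |+x⟩; P(|+z⟩) = |⟨+z|+x⟩|² = 1/2.
After stage 2 the state is |+z⟩; P(|-x⟩) = |⟨-x|+z⟩|² = 1/2.
Joint probability = 4/40 × 1/2 × 1/2 = 0.025.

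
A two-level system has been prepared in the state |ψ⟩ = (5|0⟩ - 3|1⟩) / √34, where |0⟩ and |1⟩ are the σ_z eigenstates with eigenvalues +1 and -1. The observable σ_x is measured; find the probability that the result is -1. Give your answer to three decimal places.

|-x⟩ = (|0⟩ - |1⟩)/√2, so ⟨-x|ψ⟩ = (8) / (√2·√34).
P = |8|² / 68 = 64/68.

0.941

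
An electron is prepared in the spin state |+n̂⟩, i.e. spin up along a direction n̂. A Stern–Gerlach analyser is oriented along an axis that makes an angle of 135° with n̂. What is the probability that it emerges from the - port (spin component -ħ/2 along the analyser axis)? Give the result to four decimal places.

0.8536

For spin-½, the probability of finding spin-up along an axis at angle θ to the initial spin direction is cos²(θ/2); spin-down is sin²(θ/2).
θ = 135°, so P = sin²(67.5°) ≈ 0.8536.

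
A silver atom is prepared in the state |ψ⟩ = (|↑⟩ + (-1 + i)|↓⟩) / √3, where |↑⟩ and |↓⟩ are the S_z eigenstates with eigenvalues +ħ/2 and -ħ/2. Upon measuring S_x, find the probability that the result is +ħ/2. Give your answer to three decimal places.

0.167

|+x⟩ = (|↑⟩ + |↓⟩)/√2, so ⟨+x|ψ⟩ = (i) / (√2·√3).
P = |i|² / 6 = 1/6.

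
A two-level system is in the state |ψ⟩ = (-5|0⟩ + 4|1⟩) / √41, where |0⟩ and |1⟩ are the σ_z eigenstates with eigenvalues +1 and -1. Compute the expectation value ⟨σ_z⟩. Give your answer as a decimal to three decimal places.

0.220

⟨σ_z⟩ = |a|² - |b|² divided by |a|²+|b|², with a, b the |0⟩, |1⟩ amplitudes.
= (25 - 16)/41 = 9/41.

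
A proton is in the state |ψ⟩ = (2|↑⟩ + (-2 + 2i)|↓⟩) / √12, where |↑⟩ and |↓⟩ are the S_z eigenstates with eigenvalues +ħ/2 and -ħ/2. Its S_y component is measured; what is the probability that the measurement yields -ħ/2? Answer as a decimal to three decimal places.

|-y⟩ = (|↑⟩ - i|↓⟩)/√2, so ⟨-y|ψ⟩ = (-2i) / (√2·√12).
P = |-2i|² / 24 = 4/24.

0.167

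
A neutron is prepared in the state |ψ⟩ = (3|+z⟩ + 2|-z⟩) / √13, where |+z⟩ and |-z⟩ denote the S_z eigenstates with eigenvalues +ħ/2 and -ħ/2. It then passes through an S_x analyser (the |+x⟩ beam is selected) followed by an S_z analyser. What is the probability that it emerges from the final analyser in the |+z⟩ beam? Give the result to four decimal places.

First analyser (S_x): P(|+x⟩) = |⟨+x|ψ⟩|² = 25/26.
After stage 1 the state is |+x⟩; P(|+z⟩) = |⟨+z|+x⟩|² = 1/2.
Joint probability = 25/26 × 1/2 = 0.4808.

0.4808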